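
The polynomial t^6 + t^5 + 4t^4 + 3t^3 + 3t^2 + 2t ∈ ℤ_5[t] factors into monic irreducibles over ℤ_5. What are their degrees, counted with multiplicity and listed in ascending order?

1, 1, 1, 1, 2

Write g(t) = t^6 + t^5 + 4t^4 + 3t^3 + 3t^2 + 2t.
Roots in ℤ_5: g(0) = 0 → root; g(1) = 4; g(2) = 0 → root; g(3) = 0 → root; g(4) = 2.
Linear factors from roots: (t), (t + 3), (t + 2).
Complete factorization: g(t) = (t)·(t + 2)·(t + 3)^2·(t^2 + 3t + 4).
Factor degrees with multiplicity: 1 + 1 + 1 + 1 + 2 = 6.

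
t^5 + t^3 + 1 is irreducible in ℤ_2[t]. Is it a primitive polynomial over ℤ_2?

Write f(t) = t^5 + t^3 + 1.
|GF(2^5)^×| = 2^5 − 1 = 31. Prime factorization: 31 = 31.
f is primitive ⇔ t has order 31 in GF(2)[t]/(f), i.e. t^(31/q) ≠ 1 for each prime q | 31.
t^(1) mod f = t.
None equal 1, so t has full order 31; f is primitive.

Yes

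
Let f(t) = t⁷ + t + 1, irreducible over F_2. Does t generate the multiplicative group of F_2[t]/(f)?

|GF(2^7)^×| = 2^7 − 1 = 127. Prime factorization: 127 = 127.
f is primitive ⇔ t has order 127 in GF(2)[t]/(f), i.e. t^(127/q) ≠ 1 for each prime q | 127.
t^(1) mod f = t.
None equal 1, so t has full order 127; f is primitive.

Yes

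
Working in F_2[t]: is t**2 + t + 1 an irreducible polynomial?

Write f(t) = t**2 + t + 1.
Check for roots in F_2: f(0) = 1; f(1) = 1.
No roots. A degree-2 polynomial over a field with no linear factor is irreducible.

Yes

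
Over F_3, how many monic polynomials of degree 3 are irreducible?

x^(3^3) − x is the product of all monic irreducibles of degree dividing 3; Möbius inversion gives N = (1/3) Σ μ(3/d)·3^d.
Divisors of 3: 1, 3; μ(3/d) for each: -1, 1.
Σ = − 3^1 + 3^3 = 24.
N = 24/3 = 8.

8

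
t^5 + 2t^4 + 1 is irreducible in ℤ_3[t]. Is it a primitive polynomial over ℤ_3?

Yes

Write f(t) = t^5 + 2t^4 + 1.
|GF(3^5)^×| = 3^5 − 1 = 242. Prime factorization: 242 = 2·11^2.
f is primitive ⇔ t has order 242 in GF(3)[t]/(f), i.e. t^(242/q) ≠ 1 for each prime q | 242.
t^(121) mod f = 2.
t^(22) mod f = 2t^2 + 2t + 1.
None equal 1, so t has full order 242; f is primitive.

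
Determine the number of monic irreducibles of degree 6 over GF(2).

x^(2^6) − x is the product of all monic irreducibles of degree dividing 6; Möbius inversion gives N = (1/6) Σ μ(6/d)·2^d.
Divisors of 6: 1, 2, 3, 6; μ(6/d) for each: 1, -1, -1, 1.
Σ = 2^1 − 2^2 − 2^3 + 2^6 = 54.
N = 54/6 = 9.

9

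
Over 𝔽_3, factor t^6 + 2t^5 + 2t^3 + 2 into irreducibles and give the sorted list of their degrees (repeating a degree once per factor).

Write h(t) = t^6 + 2t^5 + 2t^3 + 2.
Roots in 𝔽_3: h(0) = 2; h(1) = 1; h(2) = 2.
Complete factorization: h(t) = (t^6 + 2t^5 + 2t^3 + 2).
Factor degrees with multiplicity: 6 = 6.

6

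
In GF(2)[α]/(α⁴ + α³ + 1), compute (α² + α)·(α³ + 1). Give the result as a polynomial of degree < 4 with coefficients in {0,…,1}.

Multiply in GF(2)[α]: (α² + α)·(α³ + 1) = α⁵ + α⁴ + α² + α.
Reduce using α⁴ ≡ α³ + 1 (mod α⁴ + α³ + 1).
Reduced: α².

α^2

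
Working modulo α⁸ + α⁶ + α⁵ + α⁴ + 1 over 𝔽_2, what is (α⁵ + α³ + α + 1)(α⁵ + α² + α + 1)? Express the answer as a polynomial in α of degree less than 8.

α^6 + α^5 + α^4 + α^2 + 1

Multiply in 𝔽_2[α]: (α⁵ + α³ + α + 1)·(α⁵ + α² + α + 1) = α¹⁰ + α⁸ + α⁷ + α⁵ + α⁴ + 1.
Reduce using α⁸ ≡ α⁶ + α⁵ + α⁴ + 1 (mod α⁸ + α⁶ + α⁵ + α⁴ + 1).
Reduced: α⁶ + α⁵ + α⁴ + α² + 1.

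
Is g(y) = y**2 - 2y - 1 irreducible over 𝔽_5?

Yes

Check for roots in 𝔽_5: g(0) = 4; g(1) = 3; g(2) = 4; g(3) = 2; g(4) = 2.
No roots. A degree-2 polynomial over a field with no linear factor is irreducible.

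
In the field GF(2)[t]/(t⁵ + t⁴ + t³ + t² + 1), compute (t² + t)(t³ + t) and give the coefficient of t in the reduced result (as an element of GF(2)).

0

Multiply in GF(2)[t]: (t² + t)·(t³ + t) = t⁵ + t⁴ + t³ + t².
Reduce using t⁵ ≡ t⁴ + t³ + t² + 1 (mod t⁵ + t⁴ + t³ + t² + 1).
Reduced: 1.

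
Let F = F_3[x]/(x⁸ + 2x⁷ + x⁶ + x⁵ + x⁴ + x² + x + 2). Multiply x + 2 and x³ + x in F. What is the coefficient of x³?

2

Multiply in F_3[x]: (x + 2)·(x³ + x) = x⁴ + 2x³ + x² + 2x.
Reduced: x⁴ + 2x³ + x² + 2x.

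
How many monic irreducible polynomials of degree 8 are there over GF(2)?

30

The number of monic irreducibles of degree 8 over GF(2) is (1/8)·Σ_{d∣8} μ(8/d) 2^d.
Divisors of 8: 1, 2, 4, 8; μ(8/d) for each: 0, 0, -1, 1.
Σ = − 2^4 + 2^8 = 240.
N = 240/8 = 30.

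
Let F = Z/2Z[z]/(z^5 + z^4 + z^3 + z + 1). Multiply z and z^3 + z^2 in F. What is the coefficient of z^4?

Multiply in Z/2Z[z]: (z)·(z^3 + z^2) = z^4 + z^3.
Reduced: z^4 + z^3.

1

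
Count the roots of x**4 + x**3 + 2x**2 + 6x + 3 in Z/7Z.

Write g(x) = x**4 + x**3 + 2x**2 + 6x + 3.
Evaluate at each of the 7 elements of Z/7Z:
g(0) = 3; g(1) = 6; g(2) = 5; g(3) = 0 → root; g(4) = 1; g(5) = 0 → root; g(6) = 6.
Roots: {3, 5}.

2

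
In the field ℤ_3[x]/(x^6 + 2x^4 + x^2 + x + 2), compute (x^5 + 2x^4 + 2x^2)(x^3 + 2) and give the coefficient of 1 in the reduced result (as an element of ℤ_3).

Multiply in ℤ_3[x]: (x^5 + 2x^4 + 2x^2)·(x^3 + 2) = x^8 + 2x^7 + x^5 + x^4 + x^2.
Reduce using x^6 ≡ x^4 + 2x^2 + 2x + 1 (mod x^6 + 2x^4 + x^2 + x + 2).
Reduced: x^4 + 2x^2 + x + 1.

1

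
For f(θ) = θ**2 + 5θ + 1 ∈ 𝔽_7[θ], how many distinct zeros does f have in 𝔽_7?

1

Evaluate at each of the 7 elements of 𝔽_7:
f(0) = 1; f(1) = 0 → root; f(2) = 1; f(3) = 4; f(4) = 2; f(5) = 2; f(6) = 4.
Roots: {1}.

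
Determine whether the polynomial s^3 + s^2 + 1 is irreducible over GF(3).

Write h(s) = s^3 + s^2 + 1.
Check for roots in GF(3): h(0) = 1; h(1) = 0 → root; h(2) = 1.
h(1) = 0, so (s − 1) divides h(s); h is reducible.

No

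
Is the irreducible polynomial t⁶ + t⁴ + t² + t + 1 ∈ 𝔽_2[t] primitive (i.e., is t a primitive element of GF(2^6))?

Write f(t) = t⁶ + t⁴ + t² + t + 1.
|GF(2^6)^×| = 2^6 − 1 = 63. Prime factorization: 63 = 3^2·7.
f is primitive ⇔ t has order 63 in GF(2)[t]/(f), i.e. t^(63/q) ≠ 1 for each prime q | 63.
t^(21) mod f = 1
t^(9) mod f = t⁴ + t² + t.
Since t^(21) = 1, the order of t divides 21 < 63; not primitive.

No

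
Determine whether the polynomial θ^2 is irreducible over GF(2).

No

Write P(θ) = θ^2.
Check for roots in GF(2): P(0) = 0 → root; P(1) = 1.
P(0) = 0, so (θ) divides P(θ); P is reducible.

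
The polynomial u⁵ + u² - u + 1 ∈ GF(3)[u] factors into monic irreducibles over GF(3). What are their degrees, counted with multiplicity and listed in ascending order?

Write g(u) = u⁵ + u² - u + 1.
Roots in GF(3): g(0) = 1; g(1) = 2; g(2) = 2.
Complete factorization: g(u) = (u² + 1)·(u³ - u + 1).
Factor degrees with multiplicity: 2 + 3 = 5.

2, 3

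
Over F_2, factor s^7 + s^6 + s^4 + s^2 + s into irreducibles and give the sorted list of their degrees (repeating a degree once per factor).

1, 2, 2, 2

Write g(s) = s^7 + s^6 + s^4 + s^2 + s.
Roots in F_2: g(0) = 0 → root; g(1) = 1.
Linear factors from roots: (s).
Complete factorization: g(s) = (s)·(s^2 + s + 1)^3.
Factor degrees with multiplicity: 1 + 2 + 2 + 2 = 7.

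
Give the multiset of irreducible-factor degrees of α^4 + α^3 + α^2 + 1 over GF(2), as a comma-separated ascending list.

Write g(α) = α^4 + α^3 + α^2 + 1.
Roots in GF(2): g(0) = 1; g(1) = 0 → root.
Linear factors from roots: (α + 1).
Complete factorization: g(α) = (α + 1)·(α^3 + α + 1).
Factor degrees with multiplicity: 1 + 3 = 4.

1, 3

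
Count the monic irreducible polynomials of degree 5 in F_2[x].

6

x^(2^5) − x is the product of all monic irreducibles of degree dividing 5; Möbius inversion gives N = (1/5) Σ μ(5/d)·2^d.
Divisors of 5: 1, 5; μ(5/d) for each: -1, 1.
Σ = − 2^1 + 2^5 = 30.
N = 30/5 = 6.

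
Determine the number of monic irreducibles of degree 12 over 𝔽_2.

x^(2^12) − x is the product of all monic irreducibles of degree dividing 12; Möbius inversion gives N = (1/12) Σ μ(12/d)·2^d.
Divisors of 12: 1, 2, 3, 4, 6, 12; μ(12/d) for each: 0, 1, 0, -1, -1, 1.
Σ = 2^2 − 2^4 − 2^6 + 2^12 = 4020.
N = 4020/12 = 335.

335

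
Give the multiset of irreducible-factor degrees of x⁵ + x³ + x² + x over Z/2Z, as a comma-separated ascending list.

Write f(x) = x⁵ + x³ + x² + x.
Roots in Z/2Z: f(0) = 0 → root; f(1) = 0 → root.
Linear factors from roots: (x), (x + 1).
Complete factorization: f(x) = (x)·(x + 1)·(x³ + x² + 1).
Factor degrees with multiplicity: 1 + 1 + 3 = 5.

1, 1, 3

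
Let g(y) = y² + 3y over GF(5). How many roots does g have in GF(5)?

Evaluate at each of the 5 elements of GF(5):
g(0) = 0 → root; g(1) = 4; g(2) = 0 → root; g(3) = 3; g(4) = 3.
Roots: {0, 2}.

2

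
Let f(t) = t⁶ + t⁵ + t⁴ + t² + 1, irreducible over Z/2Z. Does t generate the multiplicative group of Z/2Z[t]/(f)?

No

|GF(2^6)^×| = 2^6 − 1 = 63. Prime factorization: 63 = 3^2·7.
f is primitive ⇔ t has order 63 in GF(2)[t]/(f), i.e. t^(63/q) ≠ 1 for each prime q | 63.
t^(21) mod f = 1
t^(9) mod f = t³ + 1.
Since t^(21) = 1, the order of t divides 21 < 63; not primitive.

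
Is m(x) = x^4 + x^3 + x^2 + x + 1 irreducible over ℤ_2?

Yes

Check for roots in ℤ_2: m(0) = 1; m(1) = 1.
No roots, so no linear factors.
Monic irreducibles of degree 2 over GF(2): x^2 + x + 1.
None of them divide m (all give nonzero remainder).
No irreducible factor of degree ≤ 2 exists, so m is irreducible over GF(2).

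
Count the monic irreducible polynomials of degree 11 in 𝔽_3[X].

x^(3^11) − x is the product of all monic irreducibles of degree dividing 11; Möbius inversion gives N = (1/11) Σ μ(11/d)·3^d.
Divisors of 11: 1, 11; μ(11/d) for each: -1, 1.
Σ = − 3^1 + 3^11 = 177144.
N = 177144/11 = 16104.

16104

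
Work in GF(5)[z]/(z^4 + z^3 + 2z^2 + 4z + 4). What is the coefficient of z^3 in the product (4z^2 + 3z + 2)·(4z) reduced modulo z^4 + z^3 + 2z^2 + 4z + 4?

1

Multiply in GF(5)[z]: (4z^2 + 3z + 2)·(4z) = z^3 + 2z^2 + 3z.
Reduced: z^3 + 2z^2 + 3z.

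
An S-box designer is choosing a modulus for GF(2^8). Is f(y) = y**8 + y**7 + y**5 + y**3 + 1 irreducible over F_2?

Check for roots in F_2: f(0) = 1; f(1) = 1.
No roots, so no linear factors.
Monic irreducibles of degree 2 over GF(2): y**2 + y + 1.
None of them divide f (all give nonzero remainder).
Monic irreducibles of degree 3 over GF(2): y**3 + y + 1, y**3 + y**2 + 1.
None of them divide f (all give nonzero remainder).
Monic irreducibles of degree 4 over GF(2): y**4 + y + 1, y**4 + y**3 + 1, y**4 + y**3 + y**2 + y + 1.
None of them divide f (all give nonzero remainder).
No irreducible factor of degree ≤ 4 exists, so f is irreducible over GF(2).

Yes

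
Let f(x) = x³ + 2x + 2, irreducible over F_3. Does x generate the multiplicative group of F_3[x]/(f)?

No

|GF(3^3)^×| = 3^3 − 1 = 26. Prime factorization: 26 = 2·13.
f is primitive ⇔ x has order 26 in GF(3)[x]/(f), i.e. x^(26/q) ≠ 1 for each prime q | 26.
x^(13) mod f = 1
x^(2) mod f = x².
Since x^(13) = 1, the order of x divides 13 < 26; not primitive.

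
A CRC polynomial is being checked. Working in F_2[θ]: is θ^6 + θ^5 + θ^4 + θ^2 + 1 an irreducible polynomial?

Yes

Write h(θ) = θ^6 + θ^5 + θ^4 + θ^2 + 1.
Check for roots in F_2: h(0) = 1; h(1) = 1.
No roots, so no linear factors.
Monic irreducibles of degree 2 over GF(2): θ^2 + θ + 1.
None of them divide h (all give nonzero remainder).
Monic irreducibles of degree 3 over GF(2): θ^3 + θ + 1, θ^3 + θ^2 + 1.
None of them divide h (all give nonzero remainder).
No irreducible factor of degree ≤ 3 exists, so h is irreducible over GF(2).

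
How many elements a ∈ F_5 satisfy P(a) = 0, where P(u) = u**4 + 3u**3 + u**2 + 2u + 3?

Evaluate at each of the 5 elements of F_5:
P(0) = 3; P(1) = 0 → root; P(2) = 1; P(3) = 0 → root; P(4) = 0 → root.
Roots: {1, 3, 4}.

3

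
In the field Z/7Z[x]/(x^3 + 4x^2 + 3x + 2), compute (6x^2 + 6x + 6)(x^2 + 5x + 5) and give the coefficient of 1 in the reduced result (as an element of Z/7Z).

6

Multiply in Z/7Z[x]: (6x^2 + 6x + 6)·(x^2 + 5x + 5) = 6x^4 + x^3 + 3x^2 + 4x + 2.
Reduce using x^3 ≡ 3x^2 + 4x + 5 (mod x^3 + 4x^2 + 3x + 2).
Reduced: 5x + 6.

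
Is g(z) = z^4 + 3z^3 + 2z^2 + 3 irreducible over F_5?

Check for roots in F_5: g(0) = 3; g(1) = 4; g(2) = 1; g(3) = 3; g(4) = 3.
No roots, so no linear factors.
Degree-2 irreducible divisors: test the 10 monic irreducibles of degree 2 over GF(5).
None of them divide g (all give nonzero remainder).
No irreducible factor of degree ≤ 2 exists, so g is irreducible over GF(5).

Yes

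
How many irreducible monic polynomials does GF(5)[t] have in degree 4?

x^(5^4) − x is the product of all monic irreducibles of degree dividing 4; Möbius inversion gives N = (1/4) Σ μ(4/d)·5^d.
Divisors of 4: 1, 2, 4; μ(4/d) for each: 0, -1, 1.
Σ = − 5^2 + 5^4 = 600.
N = 600/4 = 150.

150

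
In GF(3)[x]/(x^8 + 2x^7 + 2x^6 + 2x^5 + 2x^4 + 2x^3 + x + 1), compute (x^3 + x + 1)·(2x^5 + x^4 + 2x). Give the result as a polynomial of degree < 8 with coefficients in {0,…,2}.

Multiply in GF(3)[x]: (x^3 + x + 1)·(2x^5 + x^4 + 2x) = 2x^8 + x^7 + 2x^6 + 2x^2 + 2x.
Reduce using x^8 ≡ x^7 + x^6 + x^5 + x^4 + x^3 + 2x + 2 (mod x^8 + 2x^7 + 2x^6 + 2x^5 + 2x^4 + 2x^3 + x + 1).
Reduced: x^6 + 2x^5 + 2x^4 + 2x^3 + 2x^2 + 1.

x^6 + 2x^5 + 2x^4 + 2x^3 + 2x^2 + 1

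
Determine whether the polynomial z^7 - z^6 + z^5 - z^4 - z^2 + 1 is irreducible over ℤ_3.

Write g(z) = z^7 - z^6 + z^5 - z^4 - z^2 + 1.
Check for roots in ℤ_3: g(0) = 1; g(1) = 0 → root; g(2) = 2.
g(1) = 0, so (z − 1) divides g(z); g is reducible.

No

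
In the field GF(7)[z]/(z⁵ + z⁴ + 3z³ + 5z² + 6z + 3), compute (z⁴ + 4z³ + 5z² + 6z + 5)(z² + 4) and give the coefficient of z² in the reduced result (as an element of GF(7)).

4

Multiply in GF(7)[z]: (z⁴ + 4z³ + 5z² + 6z + 5)·(z² + 4) = z⁶ + 4z⁵ + 2z⁴ + z³ + 4z² + 3z + 6.
Reduce using z⁵ ≡ 6z⁴ + 4z³ + 2z² + z + 4 (mod z⁵ + z⁴ + 3z³ + 5z² + 6z + 3).
Reduced: 3z⁴ + z³ + 4z² + 3z + 4.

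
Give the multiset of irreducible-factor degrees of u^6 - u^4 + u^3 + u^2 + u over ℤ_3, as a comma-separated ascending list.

Write f(u) = u^6 - u^4 + u^3 + u^2 + u.
Roots in ℤ_3: f(0) = 0 → root; f(1) = 0 → root; f(2) = 2.
Linear factors from roots: (u), (u - 1).
Complete factorization: f(u) = (u)·(u - 1)·(u^2 + 1)·(u^2 + u - 1).
Factor degrees with multiplicity: 1 + 1 + 2 + 2 = 6.

1, 1, 2, 2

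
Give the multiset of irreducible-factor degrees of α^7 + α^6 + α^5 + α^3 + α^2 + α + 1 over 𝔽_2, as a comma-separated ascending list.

7

Write h(α) = α^7 + α^6 + α^5 + α^3 + α^2 + α + 1.
Roots in 𝔽_2: h(0) = 1; h(1) = 1.
Complete factorization: h(α) = (α^7 + α^6 + α^5 + α^3 + α^2 + α + 1).
Factor degrees with multiplicity: 7 = 7.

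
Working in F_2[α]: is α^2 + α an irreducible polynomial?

Write g(α) = α^2 + α.
Check for roots in F_2: g(0) = 0 → root; g(1) = 0 → root.
g(0) = 0, so (α) divides g(α); g is reducible.

No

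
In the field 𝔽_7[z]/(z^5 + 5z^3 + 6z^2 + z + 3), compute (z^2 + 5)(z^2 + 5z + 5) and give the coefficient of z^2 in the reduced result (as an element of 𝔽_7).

3

Multiply in 𝔽_7[z]: (z^2 + 5)·(z^2 + 5z + 5) = z^4 + 5z^3 + 3z^2 + 4z + 4.
Reduced: z^4 + 5z^3 + 3z^2 + 4z + 4.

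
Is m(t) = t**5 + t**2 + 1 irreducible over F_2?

Yes

Check for roots in F_2: m(0) = 1; m(1) = 1.
No roots, so no linear factors.
Monic irreducibles of degree 2 over GF(2): t**2 + t + 1.
None of them divide m (all give nonzero remainder).
No irreducible factor of degree ≤ 2 exists, so m is irreducible over GF(2).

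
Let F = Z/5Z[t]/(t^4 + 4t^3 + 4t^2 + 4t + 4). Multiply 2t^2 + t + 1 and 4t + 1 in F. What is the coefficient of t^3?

3

Multiply in Z/5Z[t]: (2t^2 + t + 1)·(4t + 1) = 3t^3 + t^2 + 1.
Reduced: 3t^3 + t^2 + 1.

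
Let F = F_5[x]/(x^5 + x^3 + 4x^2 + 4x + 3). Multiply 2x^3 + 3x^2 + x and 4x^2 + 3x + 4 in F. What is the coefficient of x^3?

3

Multiply in F_5[x]: (2x^3 + 3x^2 + x)·(4x^2 + 3x + 4) = 3x^5 + 3x^4 + x^3 + 4x.
Reduce using x^5 ≡ 4x^3 + x^2 + x + 2 (mod x^5 + x^3 + 4x^2 + 4x + 3).
Reduced: 3x^4 + 3x^3 + 3x^2 + 2x + 1.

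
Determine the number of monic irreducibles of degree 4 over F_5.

150

The number of monic irreducibles of degree 4 over GF(5) is (1/4)·Σ_{d∣4} μ(4/d) 5^d.
Divisors of 4: 1, 2, 4; μ(4/d) for each: 0, -1, 1.
Σ = − 5^2 + 5^4 = 600.
N = 600/4 = 150.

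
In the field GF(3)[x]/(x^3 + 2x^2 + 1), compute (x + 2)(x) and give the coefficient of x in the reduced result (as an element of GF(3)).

2

Multiply in GF(3)[x]: (x + 2)·(x) = x^2 + 2x.
Reduced: x^2 + 2x.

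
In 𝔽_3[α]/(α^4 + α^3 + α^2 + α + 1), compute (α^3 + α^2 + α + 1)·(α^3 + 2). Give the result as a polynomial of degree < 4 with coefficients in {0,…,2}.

2α^3 + α^2 + 2α + 2

Multiply in 𝔽_3[α]: (α^3 + α^2 + α + 1)·(α^3 + 2) = α^6 + α^5 + α^4 + 2α^2 + 2α + 2.
Reduce using α^4 ≡ 2α^3 + 2α^2 + 2α + 2 (mod α^4 + α^3 + α^2 + α + 1).
Reduced: 2α^3 + α^2 + 2α + 2.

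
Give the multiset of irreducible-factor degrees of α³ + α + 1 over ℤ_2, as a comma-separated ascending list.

Write f(α) = α³ + α + 1.
Roots in ℤ_2: f(0) = 1; f(1) = 1.
Complete factorization: f(α) = (α³ + α + 1).
Factor degrees with multiplicity: 3 = 3.

3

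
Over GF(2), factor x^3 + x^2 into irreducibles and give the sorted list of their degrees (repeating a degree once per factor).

Write h(x) = x^3 + x^2.
Roots in GF(2): h(0) = 0 → root; h(1) = 0 → root.
Linear factors from roots: (x), (x + 1).
Complete factorization: h(x) = (x + 1)·(x)^2.
Factor degrees with multiplicity: 1 + 1 + 1 = 3.

1, 1, 1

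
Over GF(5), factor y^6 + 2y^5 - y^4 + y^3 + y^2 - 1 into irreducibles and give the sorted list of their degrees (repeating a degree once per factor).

2, 2, 2

Write f(y) = y^6 + 2y^5 - y^4 + y^3 + y^2 - 1.
Roots in GF(5): f(0) = 4; f(1) = 3; f(2) = 3; f(3) = 4; f(4) = 2.
Complete factorization: f(y) = (y^2 - 2)·(y^2 - 2y - 2)·(y^2 - y + 1).
Factor degrees with multiplicity: 2 + 2 + 2 = 6.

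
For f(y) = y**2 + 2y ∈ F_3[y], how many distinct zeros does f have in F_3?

Evaluate at each of the 3 elements of F_3:
f(0) = 0 → root; f(1) = 0 → root; f(2) = 2.
Roots: {0, 1}.

2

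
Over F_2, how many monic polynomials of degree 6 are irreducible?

x^(2^6) − x is the product of all monic irreducibles of degree dividing 6; Möbius inversion gives N = (1/6) Σ μ(6/d)·2^d.
Divisors of 6: 1, 2, 3, 6; μ(6/d) for each: 1, -1, -1, 1.
Σ = 2^1 − 2^2 − 2^3 + 2^6 = 54.
N = 54/6 = 9.

9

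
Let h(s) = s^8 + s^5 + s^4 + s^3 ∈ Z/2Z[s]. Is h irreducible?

No

Check for roots in Z/2Z: h(0) = 0 → root; h(1) = 0 → root.
h(0) = 0, so (s) divides h(s); h is reducible.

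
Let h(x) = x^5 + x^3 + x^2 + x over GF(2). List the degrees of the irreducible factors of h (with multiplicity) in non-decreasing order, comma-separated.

Roots in GF(2): h(0) = 0 → root; h(1) = 0 → root.
Linear factors from roots: (x), (x + 1).
Complete factorization: h(x) = (x)·(x + 1)·(x^3 + x^2 + 1).
Factor degrees with multiplicity: 1 + 1 + 3 = 5.

1, 1, 3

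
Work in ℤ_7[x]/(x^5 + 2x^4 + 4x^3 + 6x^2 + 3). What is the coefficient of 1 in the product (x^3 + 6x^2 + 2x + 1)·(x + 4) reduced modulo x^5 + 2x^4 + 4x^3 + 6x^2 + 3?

Multiply in ℤ_7[x]: (x^3 + 6x^2 + 2x + 1)·(x + 4) = x^4 + 3x^3 + 5x^2 + 2x + 4.
Reduced: x^4 + 3x^3 + 5x^2 + 2x + 4.

4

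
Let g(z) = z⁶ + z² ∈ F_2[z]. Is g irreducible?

Check for roots in F_2: g(0) = 0 → root; g(1) = 0 → root.
g(0) = 0, so (z) divides g(z); g is reducible.

No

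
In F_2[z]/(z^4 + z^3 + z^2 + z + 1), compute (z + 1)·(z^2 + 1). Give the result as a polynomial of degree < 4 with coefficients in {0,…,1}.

z^3 + z^2 + z + 1

Multiply in F_2[z]: (z + 1)·(z^2 + 1) = z^3 + z^2 + z + 1.
Reduced: z^3 + z^2 + z + 1.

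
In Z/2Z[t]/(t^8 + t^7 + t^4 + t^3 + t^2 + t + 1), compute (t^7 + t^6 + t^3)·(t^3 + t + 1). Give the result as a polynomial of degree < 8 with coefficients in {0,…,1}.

Multiply in Z/2Z[t]: (t^7 + t^6 + t^3)·(t^3 + t + 1) = t^10 + t^9 + t^8 + t^4 + t^3.
Reduce using t^8 ≡ t^7 + t^4 + t^3 + t^2 + t + 1 (mod t^8 + t^7 + t^4 + t^3 + t^2 + t + 1).
Reduced: t^7 + t^6 + t^5 + t^4 + t^3 + t + 1.

t^7 + t^6 + t^5 + t^4 + t^3 + t + 1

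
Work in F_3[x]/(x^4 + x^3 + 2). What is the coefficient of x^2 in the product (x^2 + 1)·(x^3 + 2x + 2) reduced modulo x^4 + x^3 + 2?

Multiply in F_3[x]: (x^2 + 1)·(x^3 + 2x + 2) = x^5 + 2x^2 + 2x + 2.
Reduce using x^4 ≡ 2x^3 + 1 (mod x^4 + x^3 + 2).
Reduced: x^3 + 2x^2 + 1.

2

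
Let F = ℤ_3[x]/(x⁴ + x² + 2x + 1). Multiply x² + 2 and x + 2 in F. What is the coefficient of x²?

Multiply in ℤ_3[x]: (x² + 2)·(x + 2) = x³ + 2x² + 2x + 1.
Reduced: x³ + 2x² + 2x + 1.

2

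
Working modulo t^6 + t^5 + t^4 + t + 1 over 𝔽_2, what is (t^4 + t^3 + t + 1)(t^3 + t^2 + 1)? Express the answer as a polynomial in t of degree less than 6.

t^5 + t^4 + t^3 + t

Multiply in 𝔽_2[t]: (t^4 + t^3 + t + 1)·(t^3 + t^2 + 1) = t^7 + t^5 + t^3 + t^2 + t + 1.
Reduce using t^6 ≡ t^5 + t^4 + t + 1 (mod t^6 + t^5 + t^4 + t + 1).
Reduced: t^5 + t^4 + t^3 + t.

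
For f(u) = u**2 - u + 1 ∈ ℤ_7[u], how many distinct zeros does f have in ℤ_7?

Evaluate at each of the 7 elements of ℤ_7:
f(0) = 1; f(1) = 1; f(2) = 3; f(3) = 0 → root; f(4) = 6; f(5) = 0 → root; f(6) = 3.
Roots: {3, 5}.

2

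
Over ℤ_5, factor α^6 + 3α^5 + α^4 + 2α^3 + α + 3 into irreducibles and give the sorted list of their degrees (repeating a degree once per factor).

6

Write g(α) = α^6 + 3α^5 + α^4 + 2α^3 + α + 3.
Roots in ℤ_5: g(0) = 3; g(1) = 1; g(2) = 2; g(3) = 4; g(4) = 4.
Complete factorization: g(α) = (α^6 + 3α^5 + α^4 + 2α^3 + α + 3).
Factor degrees with multiplicity: 6 = 6.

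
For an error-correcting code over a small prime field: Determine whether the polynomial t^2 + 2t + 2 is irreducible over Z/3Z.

Yes

Write P(t) = t^2 + 2t + 2.
Check for roots in Z/3Z: P(0) = 2; P(1) = 2; P(2) = 1.
No roots. A degree-2 polynomial over a field with no linear factor is irreducible.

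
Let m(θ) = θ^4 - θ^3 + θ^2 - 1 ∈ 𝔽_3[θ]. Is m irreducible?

No

Check for roots in 𝔽_3: m(0) = 2; m(1) = 0 → root; m(2) = 2.
m(1) = 0, so (θ − 1) divides m(θ); m is reducible.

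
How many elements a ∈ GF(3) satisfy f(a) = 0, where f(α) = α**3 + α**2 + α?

2

Evaluate at each of the 3 elements of GF(3):
f(0) = 0 → root; f(1) = 0 → root; f(2) = 2.
Roots: {0, 1}.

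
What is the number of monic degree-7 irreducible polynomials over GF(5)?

x^(5^7) − x is the product of all monic irreducibles of degree dividing 7; Möbius inversion gives N = (1/7) Σ μ(7/d)·5^d.
Divisors of 7: 1, 7; μ(7/d) for each: -1, 1.
Σ = − 5^1 + 5^7 = 78120.
N = 78120/7 = 11160.

11160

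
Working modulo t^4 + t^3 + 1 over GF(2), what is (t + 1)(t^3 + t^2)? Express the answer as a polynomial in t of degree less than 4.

t^3 + t^2 + 1

Multiply in GF(2)[t]: (t + 1)·(t^3 + t^2) = t^4 + t^2.
Reduce using t^4 ≡ t^3 + 1 (mod t^4 + t^3 + 1).
Reduced: t^3 + t^2 + 1.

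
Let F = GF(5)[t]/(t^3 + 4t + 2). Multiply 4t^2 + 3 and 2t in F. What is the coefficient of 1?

4

Multiply in GF(5)[t]: (4t^2 + 3)·(2t) = 3t^3 + t.
Reduce using t^3 ≡ t + 3 (mod t^3 + 4t + 2).
Reduced: 4t + 4.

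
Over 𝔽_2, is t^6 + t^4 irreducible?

Write f(t) = t^6 + t^4.
Check for roots in 𝔽_2: f(0) = 0 → root; f(1) = 0 → root.
f(0) = 0, so (t) divides f(t); f is reducible.

No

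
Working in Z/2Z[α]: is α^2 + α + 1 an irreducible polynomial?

Yes

Write h(α) = α^2 + α + 1.
Check for roots in Z/2Z: h(0) = 1; h(1) = 1.
No roots. A degree-2 polynomial over a field with no linear factor is irreducible.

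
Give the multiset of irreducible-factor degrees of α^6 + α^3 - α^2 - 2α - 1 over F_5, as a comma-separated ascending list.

Write h(α) = α^6 + α^3 - α^2 - 2α - 1.
Roots in F_5: h(0) = 4; h(1) = 3; h(2) = 3; h(3) = 0 → root; h(4) = 0 → root.
Linear factors from roots: (α + 2), (α + 1).
Complete factorization: h(α) = (α + 1)·(α + 2)·(α^2 - 2)·(α^2 + 2α - 1).
Factor degrees with multiplicity: 1 + 1 + 2 + 2 = 6.

1, 1, 2, 2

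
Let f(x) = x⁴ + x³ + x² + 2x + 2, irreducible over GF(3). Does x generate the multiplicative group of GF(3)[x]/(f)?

Yes

|GF(3^4)^×| = 3^4 − 1 = 80. Prime factorization: 80 = 2^4·5.
f is primitive ⇔ x has order 80 in GF(3)[x]/(f), i.e. x^(80/q) ≠ 1 for each prime q | 80.
x^(40) mod f = 2.
x^(16) mod f = 2x³ + 1.
None equal 1, so x has full order 80; f is primitive.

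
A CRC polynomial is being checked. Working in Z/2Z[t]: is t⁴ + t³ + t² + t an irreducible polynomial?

Write h(t) = t⁴ + t³ + t² + t.
Check for roots in Z/2Z: h(0) = 0 → root; h(1) = 0 → root.
h(0) = 0, so (t) divides h(t); h is reducible.

No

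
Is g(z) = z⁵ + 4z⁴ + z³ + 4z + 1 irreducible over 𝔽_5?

Check for roots in 𝔽_5: g(0) = 1; g(1) = 1; g(2) = 3; g(3) = 2; g(4) = 4.
No roots, so no linear factors.
Degree-2 irreducible divisors: test the 10 monic irreducibles of degree 2 over GF(5).
None of them divide g (all give nonzero remainder).
No irreducible factor of degree ≤ 2 exists, so g is irreducible over GF(5).

Yes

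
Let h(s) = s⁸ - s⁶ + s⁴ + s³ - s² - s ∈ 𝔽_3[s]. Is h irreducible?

Check for roots in 𝔽_3: h(0) = 0 → root; h(1) = 0 → root; h(2) = 0 → root.
h(0) = 0, so (s) divides h(s); h is reducible.

No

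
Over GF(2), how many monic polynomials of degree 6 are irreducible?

Gauss's count: N_{2}(6) = (1/6) Σ_{d|6} μ(6/d)·2^d.
Divisors of 6: 1, 2, 3, 6; μ(6/d) for each: 1, -1, -1, 1.
Σ = 2^1 − 2^2 − 2^3 + 2^6 = 54.
N = 54/6 = 9.

9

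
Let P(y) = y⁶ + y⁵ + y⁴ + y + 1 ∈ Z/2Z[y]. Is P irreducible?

Yes

Check for roots in Z/2Z: P(0) = 1; P(1) = 1.
No roots, so no linear factors.
Monic irreducibles of degree 2 over GF(2): y² + y + 1.
None of them divide P (all give nonzero remainder).
Monic irreducibles of degree 3 over GF(2): y³ + y + 1, y³ + y² + 1.
None of them divide P (all give nonzero remainder).
No irreducible factor of degree ≤ 3 exists, so P is irreducible over GF(2).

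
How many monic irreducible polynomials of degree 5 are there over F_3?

48

x^(3^5) − x is the product of all monic irreducibles of degree dividing 5; Möbius inversion gives N = (1/5) Σ μ(5/d)·3^d.
Divisors of 5: 1, 5; μ(5/d) for each: -1, 1.
Σ = − 3^1 + 3^5 = 240.
N = 240/5 = 48.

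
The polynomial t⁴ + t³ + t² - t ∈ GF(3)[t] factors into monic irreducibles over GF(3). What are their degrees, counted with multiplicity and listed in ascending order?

Write f(t) = t⁴ + t³ + t² - t.
Roots in GF(3): f(0) = 0 → root; f(1) = 2; f(2) = 2.
Linear factors from roots: (t).
Complete factorization: f(t) = (t)·(t³ + t² + t - 1).
Factor degrees with multiplicity: 1 + 3 = 4.

1, 3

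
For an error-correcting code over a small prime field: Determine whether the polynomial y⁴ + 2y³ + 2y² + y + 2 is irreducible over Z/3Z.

Write m(y) = y⁴ + 2y³ + 2y² + y + 2.
Check for roots in Z/3Z: m(0) = 2; m(1) = 2; m(2) = 2.
No roots, so no linear factors.
Monic irreducibles of degree 2 over GF(3): y² + 1, y² + y + 2, y² + 2y + 2.
None of them divide m (all give nonzero remainder).
No irreducible factor of degree ≤ 2 exists, so m is irreducible over GF(3).

Yes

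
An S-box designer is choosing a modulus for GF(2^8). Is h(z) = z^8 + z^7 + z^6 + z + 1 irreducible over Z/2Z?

Yes

Check for roots in Z/2Z: h(0) = 1; h(1) = 1.
No roots, so no linear factors.
Monic irreducibles of degree 2 over GF(2): z^2 + z + 1.
None of them divide h (all give nonzero remainder).
Monic irreducibles of degree 3 over GF(2): z^3 + z + 1, z^3 + z^2 + 1.
None of them divide h (all give nonzero remainder).
Monic irreducibles of degree 4 over GF(2): z^4 + z + 1, z^4 + z^3 + 1, z^4 + z^3 + z^2 + z + 1.
None of them divide h (all give nonzero remainder).
No irreducible factor of degree ≤ 4 exists, so h is irreducible over GF(2).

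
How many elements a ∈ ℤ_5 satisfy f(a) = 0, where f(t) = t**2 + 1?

2

Evaluate at each of the 5 elements of ℤ_5:
f(0) = 1; f(1) = 2; f(2) = 0 → root; f(3) = 0 → root; f(4) = 2.
Roots: {2, 3}.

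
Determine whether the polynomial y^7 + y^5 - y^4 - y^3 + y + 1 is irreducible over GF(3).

Write m(y) = y^7 + y^5 - y^4 - y^3 + y + 1.
Check for roots in GF(3): m(0) = 1; m(1) = 2; m(2) = 1.
No roots, so no linear factors.
Monic irreducibles of degree 2 over GF(3): y^2 + 1, y^2 + y - 1, y^2 - y - 1.
None of them divide m (all give nonzero remainder).
Degree-3 irreducible divisors: test the 8 monic irreducibles of degree 3 over GF(3).
None of them divide m (all give nonzero remainder).
No irreducible factor of degree ≤ 3 exists, so m is irreducible over GF(3).

Yes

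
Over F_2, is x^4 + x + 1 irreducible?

Write h(x) = x^4 + x + 1.
Check for roots in F_2: h(0) = 1; h(1) = 1.
No roots, so no linear factors.
Monic irreducibles of degree 2 over GF(2): x^2 + x + 1.
None of them divide h (all give nonzero remainder).
No irreducible factor of degree ≤ 2 exists, so h is irreducible over GF(2).

Yes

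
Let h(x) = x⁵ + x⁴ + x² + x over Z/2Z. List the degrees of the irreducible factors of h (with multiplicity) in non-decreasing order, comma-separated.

1, 1, 1, 2

Roots in Z/2Z: h(0) = 0 → root; h(1) = 0 → root.
Linear factors from roots: (x), (x + 1).
Complete factorization: h(x) = (x)·(x + 1)^2·(x² + x + 1).
Factor degrees with multiplicity: 1 + 1 + 1 + 2 = 5.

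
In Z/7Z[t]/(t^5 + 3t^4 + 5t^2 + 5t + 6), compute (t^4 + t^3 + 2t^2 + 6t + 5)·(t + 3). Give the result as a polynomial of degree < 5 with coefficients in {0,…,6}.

t^4 + 5t^3 + 4t + 2

Multiply in Z/7Z[t]: (t^4 + t^3 + 2t^2 + 6t + 5)·(t + 3) = t^5 + 4t^4 + 5t^3 + 5t^2 + 2t + 1.
Reduce using t^5 ≡ 4t^4 + 2t^2 + 2t + 1 (mod t^5 + 3t^4 + 5t^2 + 5t + 6).
Reduced: t^4 + 5t^3 + 4t + 2.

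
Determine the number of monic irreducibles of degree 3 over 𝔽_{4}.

20

Gauss's count: N_{4}(3) = (1/3) Σ_{d|3} μ(3/d)·4^d.
Divisors of 3: 1, 3; μ(3/d) for each: -1, 1.
Σ = − 4^1 + 4^3 = 60.
N = 60/3 = 20.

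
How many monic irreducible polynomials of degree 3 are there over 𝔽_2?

The number of monic irreducibles of degree 3 over GF(2) is (1/3)·Σ_{d∣3} μ(3/d) 2^d.
Divisors of 3: 1, 3; μ(3/d) for each: -1, 1.
Σ = − 2^1 + 2^3 = 6.
N = 6/3 = 2.

2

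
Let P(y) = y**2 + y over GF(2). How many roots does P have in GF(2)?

Evaluate at each of the 2 elements of GF(2):
P(0) = 0 → root; P(1) = 0 → root.
Roots: {0, 1}.

2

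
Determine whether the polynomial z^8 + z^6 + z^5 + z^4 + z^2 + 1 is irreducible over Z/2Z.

No

Write P(z) = z^8 + z^6 + z^5 + z^4 + z^2 + 1.
Check for roots in Z/2Z: P(0) = 1; P(1) = 0 → root.
P(1) = 0, so (z − 1) divides P(z); P is reducible.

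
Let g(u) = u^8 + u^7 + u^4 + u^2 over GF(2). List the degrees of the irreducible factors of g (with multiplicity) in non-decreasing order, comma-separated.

Roots in GF(2): g(0) = 0 → root; g(1) = 0 → root.
Linear factors from roots: (u), (u + 1).
Complete factorization: g(u) = (u + 1)·(u)^2·(u^2 + u + 1)·(u^3 + u^2 + 1).
Factor degrees with multiplicity: 1 + 1 + 1 + 2 + 3 = 8.

1, 1, 1, 2, 3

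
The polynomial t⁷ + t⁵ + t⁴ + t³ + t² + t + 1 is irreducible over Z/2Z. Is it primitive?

Yes

Write f(t) = t⁷ + t⁵ + t⁴ + t³ + t² + t + 1.
|GF(2^7)^×| = 2^7 − 1 = 127. Prime factorization: 127 = 127.
f is primitive ⇔ t has order 127 in GF(2)[t]/(f), i.e. t^(127/q) ≠ 1 for each prime q | 127.
t^(1) mod f = t.
None equal 1, so t has full order 127; f is primitive.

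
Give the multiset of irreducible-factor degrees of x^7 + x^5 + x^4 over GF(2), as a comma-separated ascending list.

Write g(x) = x^7 + x^5 + x^4.
Roots in GF(2): g(0) = 0 → root; g(1) = 1.
Linear factors from roots: (x).
Complete factorization: g(x) = (x)^4·(x^3 + x + 1).
Factor degrees with multiplicity: 1 + 1 + 1 + 1 + 3 = 7.

1, 1, 1, 1, 3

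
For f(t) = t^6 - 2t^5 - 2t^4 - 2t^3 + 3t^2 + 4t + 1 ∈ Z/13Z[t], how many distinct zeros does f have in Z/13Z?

Evaluate at each of the 13 elements of Z/13Z:
f(0) = 1; f(1) = 3; f(2) = 12; f(3) = 2; f(4) = 4; f(5) = 2; f(6) = 3; f(7) = 8; f(8) = 1; f(9) = 8; f(10) = 5; f(11) = 0 → root; f(12) = 3.
Roots: {11}.

1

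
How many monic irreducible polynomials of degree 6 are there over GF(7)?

The number of monic irreducibles of degree 6 over GF(7) is (1/6)·Σ_{d∣6} μ(6/d) 7^d.
Divisors of 6: 1, 2, 3, 6; μ(6/d) for each: 1, -1, -1, 1.
Σ = 7^1 − 7^2 − 7^3 + 7^6 = 117264.
N = 117264/6 = 19544.

19544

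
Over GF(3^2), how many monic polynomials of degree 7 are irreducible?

683280

Gauss's count: N_{9}(7) = (1/7) Σ_{d|7} μ(7/d)·9^d.
Divisors of 7: 1, 7; μ(7/d) for each: -1, 1.
Σ = − 9^1 + 9^7 = 4782960.
N = 4782960/7 = 683280.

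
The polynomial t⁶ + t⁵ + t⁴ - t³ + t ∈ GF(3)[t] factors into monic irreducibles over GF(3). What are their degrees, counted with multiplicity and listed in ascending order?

Write f(t) = t⁶ + t⁵ + t⁴ - t³ + t.
Roots in GF(3): f(0) = 0 → root; f(1) = 0 → root; f(2) = 1.
Linear factors from roots: (t), (t - 1).
Complete factorization: f(t) = (t)·(t - 1)·(t² + 1)·(t² - t - 1).
Factor degrees with multiplicity: 1 + 1 + 2 + 2 = 6.

1, 1, 2, 2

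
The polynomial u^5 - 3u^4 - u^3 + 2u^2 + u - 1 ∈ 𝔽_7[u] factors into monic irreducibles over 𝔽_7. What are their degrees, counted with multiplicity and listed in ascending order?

Write g(u) = u^5 - 3u^4 - u^3 + 2u^2 + u - 1.
Linear factors from roots: (u - 3).
Complete factorization: g(u) = (u - 3)·(u^2 + u - 3)·(u^2 - u + 3).
Factor degrees with multiplicity: 1 + 2 + 2 = 5.

1, 2, 2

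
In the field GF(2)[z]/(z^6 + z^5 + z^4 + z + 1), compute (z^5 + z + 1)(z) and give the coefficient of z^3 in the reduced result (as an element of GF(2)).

Multiply in GF(2)[z]: (z^5 + z + 1)·(z) = z^6 + z^2 + z.
Reduce using z^6 ≡ z^5 + z^4 + z + 1 (mod z^6 + z^5 + z^4 + z + 1).
Reduced: z^5 + z^4 + z^2 + 1.

0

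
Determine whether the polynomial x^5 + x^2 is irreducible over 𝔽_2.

Write P(x) = x^5 + x^2.
Check for roots in 𝔽_2: P(0) = 0 → root; P(1) = 0 → root.
P(0) = 0, so (x) divides P(x); P is reducible.

No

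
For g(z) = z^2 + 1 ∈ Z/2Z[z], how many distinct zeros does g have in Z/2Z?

Evaluate at each of the 2 elements of Z/2Z:
g(0) = 1; g(1) = 0 → root.
Roots: {1}.

1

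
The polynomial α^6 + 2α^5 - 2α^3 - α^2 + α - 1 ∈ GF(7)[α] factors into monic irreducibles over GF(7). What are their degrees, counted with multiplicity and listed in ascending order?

Write g(α) = α^6 + 2α^5 - 2α^3 - α^2 + α - 1.
Linear factors from roots: (α - 1).
Complete factorization: g(α) = (α - 1)·(α^2 - α - 1)·(α^3 - 3α^2 + α - 1).
Factor degrees with multiplicity: 1 + 2 + 3 = 6.

1, 2, 3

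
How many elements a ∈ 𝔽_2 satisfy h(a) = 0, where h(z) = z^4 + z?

2

Evaluate at each of the 2 elements of 𝔽_2:
h(0) = 0 → root; h(1) = 0 → root.
Roots: {0, 1}.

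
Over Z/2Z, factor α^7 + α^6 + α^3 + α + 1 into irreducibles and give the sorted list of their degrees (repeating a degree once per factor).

7

Write g(α) = α^7 + α^6 + α^3 + α + 1.
Roots in Z/2Z: g(0) = 1; g(1) = 1.
Complete factorization: g(α) = (α^7 + α^6 + α^3 + α + 1).
Factor degrees with multiplicity: 7 = 7.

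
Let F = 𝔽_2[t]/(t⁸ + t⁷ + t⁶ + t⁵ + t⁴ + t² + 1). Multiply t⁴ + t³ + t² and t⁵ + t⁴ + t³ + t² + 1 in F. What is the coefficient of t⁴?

1

Multiply in 𝔽_2[t]: (t⁴ + t³ + t²)·(t⁵ + t⁴ + t³ + t² + 1) = t⁹ + t⁷ + t⁶ + t³ + t².
Reduce using t⁸ ≡ t⁷ + t⁶ + t⁵ + t⁴ + t² + 1 (mod t⁸ + t⁷ + t⁶ + t⁵ + t⁴ + t² + 1).
Reduced: t⁷ + t⁶ + t⁴ + t + 1.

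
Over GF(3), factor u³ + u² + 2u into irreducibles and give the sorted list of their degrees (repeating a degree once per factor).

Write g(u) = u³ + u² + 2u.
Roots in GF(3): g(0) = 0 → root; g(1) = 1; g(2) = 1.
Linear factors from roots: (u).
Complete factorization: g(u) = (u)·(u² + u + 2).
Factor degrees with multiplicity: 1 + 2 = 3.

1, 2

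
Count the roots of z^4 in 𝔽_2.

Write P(z) = z^4.
Evaluate at each of the 2 elements of 𝔽_2:
P(0) = 0 → root; P(1) = 1.
Roots: {0}.

1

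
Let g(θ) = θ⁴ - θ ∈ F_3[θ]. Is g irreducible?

Check for roots in F_3: g(0) = 0 → root; g(1) = 0 → root; g(2) = 2.
g(0) = 0, so (θ) divides g(θ); g is reducible.

No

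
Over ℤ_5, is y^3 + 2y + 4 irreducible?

Yes

Write m(y) = y^3 + 2y + 4.
Check for roots in ℤ_5: m(0) = 4; m(1) = 2; m(2) = 1; m(3) = 2; m(4) = 1.
No roots. A degree-3 polynomial over a field with no linear factor is irreducible.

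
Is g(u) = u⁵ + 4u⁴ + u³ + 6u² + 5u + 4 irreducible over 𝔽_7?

No

Check for roots in 𝔽_7: g(0) = 4; g(1) = 0 → root; g(2) = 2; g(3) = 2; g(4) = 6; g(5) = 0 → root; g(6) = 0 → root.
g(1) = 0, so (u − 1) divides g(u); g is reducible.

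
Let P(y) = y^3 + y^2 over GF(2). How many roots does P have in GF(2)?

2

Evaluate at each of the 2 elements of GF(2):
P(0) = 0 → root; P(1) = 0 → root.
Roots: {0, 1}.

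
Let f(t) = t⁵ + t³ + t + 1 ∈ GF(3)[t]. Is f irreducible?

Check for roots in GF(3): f(0) = 1; f(1) = 1; f(2) = 1.
No roots, so no linear factors.
Monic irreducibles of degree 2 over GF(3): t² + 1, t² + t - 1, t² - t - 1.
None of them divide f (all give nonzero remainder).
No irreducible factor of degree ≤ 2 exists, so f is irreducible over GF(3).

Yes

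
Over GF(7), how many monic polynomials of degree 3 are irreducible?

112

x^(7^3) − x is the product of all monic irreducibles of degree dividing 3; Möbius inversion gives N = (1/3) Σ μ(3/d)·7^d.
Divisors of 3: 1, 3; μ(3/d) for each: -1, 1.
Σ = − 7^1 + 7^3 = 336.
N = 336/3 = 112.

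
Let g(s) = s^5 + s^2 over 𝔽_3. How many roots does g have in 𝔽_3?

Evaluate at each of the 3 elements of 𝔽_3:
g(0) = 0 → root; g(1) = 2; g(2) = 0 → root.
Roots: {0, 2}.

2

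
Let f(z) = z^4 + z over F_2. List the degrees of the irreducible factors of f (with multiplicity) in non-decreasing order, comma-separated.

Roots in F_2: f(0) = 0 → root; f(1) = 0 → root.
Linear factors from roots: (z), (z + 1).
Complete factorization: f(z) = (z)·(z + 1)·(z^2 + z + 1).
Factor degrees with multiplicity: 1 + 1 + 2 = 4.

1, 1, 2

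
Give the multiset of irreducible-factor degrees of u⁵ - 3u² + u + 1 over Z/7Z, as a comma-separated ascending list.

Write f(u) = u⁵ - 3u² + u + 1.
Linear factors from roots: (u - 1).
Complete factorization: f(u) = (u - 1)^3·(u² + 3u - 1).
Factor degrees with multiplicity: 1 + 1 + 1 + 2 = 5.

1, 1, 1, 2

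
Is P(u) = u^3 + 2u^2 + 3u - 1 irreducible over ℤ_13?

Check each element of ℤ_13 for a root: P(0)=12, P(1)=5, P(2)=8, P(3)=1, P(4)=3, P(5)=7, P(6)=6, P(7)=6, P(8)=0, P(9)=7, P(10)=7, P(11)=6, P(12)=10.
P(8) = 0, so (u − 8) divides P(u); P is reducible.

No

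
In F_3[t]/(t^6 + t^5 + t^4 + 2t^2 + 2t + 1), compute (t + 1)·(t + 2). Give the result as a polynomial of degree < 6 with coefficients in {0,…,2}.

Multiply in F_3[t]: (t + 1)·(t + 2) = t^2 + 2.
Reduced: t^2 + 2.

t^2 + 2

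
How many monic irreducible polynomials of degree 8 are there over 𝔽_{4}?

Gauss's count: N_{4}(8) = (1/8) Σ_{d|8} μ(8/d)·4^d.
Divisors of 8: 1, 2, 4, 8; μ(8/d) for each: 0, 0, -1, 1.
Σ = − 4^4 + 4^8 = 65280.
N = 65280/8 = 8160.

8160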